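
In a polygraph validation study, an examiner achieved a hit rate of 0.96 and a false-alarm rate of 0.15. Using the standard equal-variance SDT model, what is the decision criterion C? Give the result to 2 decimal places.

Φ⁻¹(H) = Φ⁻¹(0.96) = 1.7507
Φ⁻¹(FA) = Φ⁻¹(0.15) = -1.0364
c = −½·[z(H) + z(FA)] = −0.5 × (1.7507 + (-1.0364)) = -0.35715

C = -0.36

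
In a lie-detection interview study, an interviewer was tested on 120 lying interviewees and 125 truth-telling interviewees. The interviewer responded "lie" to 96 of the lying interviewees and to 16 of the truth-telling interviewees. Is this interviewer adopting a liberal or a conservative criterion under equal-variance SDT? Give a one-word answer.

conservative

z(H) = 0.842, z(FA) = -1.136
c = −½·(z(H) + z(FA)) = 0.147
c > 0 → conservative criterion (biased toward responding “no”).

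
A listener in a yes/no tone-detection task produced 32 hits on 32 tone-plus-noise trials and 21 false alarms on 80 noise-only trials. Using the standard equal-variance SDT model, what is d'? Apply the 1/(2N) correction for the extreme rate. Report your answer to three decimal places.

d' = 2.790

The hit rate is 32/32 = 1, so apply the 1/(2N) correction: H → 1 − 1/(2·32) = 0.98438.
z(H) = z(0.98438) = 2.1540
z(FA) = z(0.26250) = -0.6357
d' = 2.1540 − (-0.6357) = 2.7897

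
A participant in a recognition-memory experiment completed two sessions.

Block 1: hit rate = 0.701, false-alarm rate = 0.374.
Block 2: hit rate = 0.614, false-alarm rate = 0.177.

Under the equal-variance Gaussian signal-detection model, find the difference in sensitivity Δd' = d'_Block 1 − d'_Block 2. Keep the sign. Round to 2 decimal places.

Block 1: z(0.701) = 0.527, z(0.374) = -0.321, d' = 0.848
Block 2: z(0.614) = 0.290, z(0.177) = -0.927, d' = 1.217
Δd' = d'_Block 1 − d'_Block 2 = 0.848 − 1.217 = -0.369
Block 2 has the higher sensitivity.

Δd' = -0.37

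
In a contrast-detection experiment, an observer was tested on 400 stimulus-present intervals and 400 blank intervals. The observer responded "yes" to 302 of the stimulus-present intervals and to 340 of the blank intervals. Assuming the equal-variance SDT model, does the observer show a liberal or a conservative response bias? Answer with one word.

liberal

z(H) = 0.690, z(FA) = 1.036
c = −½·(z(H) + z(FA)) = -0.863
c < 0 → liberal criterion (biased toward responding “yes”).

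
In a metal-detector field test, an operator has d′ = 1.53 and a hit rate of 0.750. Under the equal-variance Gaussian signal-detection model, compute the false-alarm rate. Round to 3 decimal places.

false-alarm rate = 0.196

z(hit rate) = z(0.750) = 0.6745
z(FA) = z(H) − d' = 0.6745 − 1.53 = -0.8555
false-alarm rate = Φ(-0.8555) = 0.1961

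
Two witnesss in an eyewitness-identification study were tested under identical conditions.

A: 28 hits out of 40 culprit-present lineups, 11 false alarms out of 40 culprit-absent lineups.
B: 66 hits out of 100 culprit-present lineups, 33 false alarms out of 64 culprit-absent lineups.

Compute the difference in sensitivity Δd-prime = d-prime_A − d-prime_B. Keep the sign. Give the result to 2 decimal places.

A: z(0.7000) = 0.524, z(0.2750) = -0.598, d' = 1.122
B: z(0.6600) = 0.412, z(0.5156) = 0.039, d' = 0.373
Δd' = d'_A − d'_B = 1.122 − 0.373 = 0.749
A has the higher sensitivity.

Δd-prime = 0.75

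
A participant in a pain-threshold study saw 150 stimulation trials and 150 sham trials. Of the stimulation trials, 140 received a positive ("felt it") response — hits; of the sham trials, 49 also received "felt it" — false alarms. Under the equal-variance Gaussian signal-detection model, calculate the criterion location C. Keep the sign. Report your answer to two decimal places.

H = 140/150 = 0.9333
FA = 49/150 = 0.3267
z(H) = 1.501
z(FA) = -0.449
c = −½·[z(H) + z(FA)] = −0.5 × (1.501 + (-0.449)) = -0.526

C = -0.53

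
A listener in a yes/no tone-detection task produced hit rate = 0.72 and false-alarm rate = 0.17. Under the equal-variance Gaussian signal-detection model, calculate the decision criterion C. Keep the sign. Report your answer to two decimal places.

C = 0.19

Φ⁻¹(0.72) = 0.583, Φ⁻¹(0.17) = -0.954
c = −½·[z(H) + z(FA)] = −0.5 × (0.583 + (-0.954)) = 0.1855
c > 0: the listener has a conservative response bias.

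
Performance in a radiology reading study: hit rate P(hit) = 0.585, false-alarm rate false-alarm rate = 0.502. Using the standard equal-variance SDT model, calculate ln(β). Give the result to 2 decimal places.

ln β = -0.02

z(H) = 0.215
z(FA) = 0.005
ln β = −½·[z(H)² − z(FA)²] = −0.5 × (0.046 − 0.000) = -0.023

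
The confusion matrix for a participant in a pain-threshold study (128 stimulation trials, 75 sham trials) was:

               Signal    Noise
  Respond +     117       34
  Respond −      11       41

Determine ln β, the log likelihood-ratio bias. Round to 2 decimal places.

H = 117/128 = 0.9141
FA = 34/75 = 0.4533
Φ⁻¹(H) = 1.366
Φ⁻¹(FA) = -0.117
ln β = −½·[z(H)² − z(FA)²] = −0.5 × (1.866 − 0.014) = -0.926

ln β = -0.93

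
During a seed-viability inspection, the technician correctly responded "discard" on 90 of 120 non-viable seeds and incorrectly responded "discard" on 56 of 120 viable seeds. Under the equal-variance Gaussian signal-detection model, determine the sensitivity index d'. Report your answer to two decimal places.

H = 90/120 = 0.7500
FA = 56/120 = 0.4667
Φ⁻¹(0.7500) = 0.674, Φ⁻¹(0.4667) = -0.084
d' = z(H) − z(FA) = 0.674 − (-0.084) = 0.758

d' = 0.76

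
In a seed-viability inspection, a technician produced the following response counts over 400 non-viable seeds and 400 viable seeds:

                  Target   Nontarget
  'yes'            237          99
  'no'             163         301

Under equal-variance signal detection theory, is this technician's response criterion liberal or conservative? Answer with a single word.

conservative

z(H) = 0.234, z(FA) = -0.682
c = −½·(z(H) + z(FA)) = 0.224
c > 0 → conservative criterion (biased toward responding “no”).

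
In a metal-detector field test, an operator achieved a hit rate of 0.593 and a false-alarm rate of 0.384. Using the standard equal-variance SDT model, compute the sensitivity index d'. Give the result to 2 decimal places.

Φ⁻¹(H) = 0.235
Φ⁻¹(FA) = -0.295
d' = z(H) − z(FA) = 0.235 − (-0.295) = 0.530

d' = 0.53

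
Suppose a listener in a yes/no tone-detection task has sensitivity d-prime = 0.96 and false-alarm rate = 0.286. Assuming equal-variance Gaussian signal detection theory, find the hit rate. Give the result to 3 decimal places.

z(false-alarm rate) = z(0.286) = -0.5651
z(H) = z(FA) + d' = -0.5651 + 0.96 = 0.3949
hit rate = Φ(0.3949) = 0.6535

hit rate = 0.654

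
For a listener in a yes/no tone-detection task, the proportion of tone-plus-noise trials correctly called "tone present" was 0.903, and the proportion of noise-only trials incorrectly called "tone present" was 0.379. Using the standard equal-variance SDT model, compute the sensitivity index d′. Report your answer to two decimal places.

z(H) = z(0.903) = 1.299
z(FA) = z(0.379) = -0.308
d' = z(H) − z(FA) = 1.299 − (-0.308) = 1.607

d′ = 1.61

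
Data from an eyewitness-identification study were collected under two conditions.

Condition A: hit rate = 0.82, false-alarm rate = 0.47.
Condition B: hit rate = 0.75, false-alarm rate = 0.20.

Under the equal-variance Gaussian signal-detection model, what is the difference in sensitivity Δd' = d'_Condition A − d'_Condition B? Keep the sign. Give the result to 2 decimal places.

Δd' = -0.53

Condition A: z(0.82) = 0.915, z(0.47) = -0.075, d' = 0.990
Condition B: z(0.75) = 0.674, z(0.20) = -0.842, d' = 1.516
Δd' = d'_Condition A − d'_Condition B = 0.990 − 1.516 = -0.526
Condition B has the higher sensitivity.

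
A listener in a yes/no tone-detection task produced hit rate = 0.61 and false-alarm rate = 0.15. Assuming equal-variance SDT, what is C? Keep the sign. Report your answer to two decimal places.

C = 0.38

z(H) = z(0.61) = 0.2793
z(FA) = z(0.15) = -1.0364
c = −½·[z(H) + z(FA)] = −0.5 × (0.2793 + (-1.0364)) = 0.37855
c > 0: the listener has a conservative response bias.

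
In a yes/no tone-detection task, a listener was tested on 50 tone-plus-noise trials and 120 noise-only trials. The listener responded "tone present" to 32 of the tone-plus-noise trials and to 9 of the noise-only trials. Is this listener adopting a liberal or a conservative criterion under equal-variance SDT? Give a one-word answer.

conservative

z(H) = 0.358, z(FA) = -1.440
c = −½·(z(H) + z(FA)) = 0.541
c > 0 → conservative criterion (biased toward responding “no”).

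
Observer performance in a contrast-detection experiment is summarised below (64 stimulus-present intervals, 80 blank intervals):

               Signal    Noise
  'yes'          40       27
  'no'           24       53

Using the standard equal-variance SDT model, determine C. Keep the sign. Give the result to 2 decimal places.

H = 40/64 = 0.6250
FA = 27/80 = 0.3375
z(H) = 0.3186
z(FA) = -0.4193
c = −½·[z(H) + z(FA)] = −0.5 × (0.3186 + (-0.4193)) = 0.05035

C = 0.05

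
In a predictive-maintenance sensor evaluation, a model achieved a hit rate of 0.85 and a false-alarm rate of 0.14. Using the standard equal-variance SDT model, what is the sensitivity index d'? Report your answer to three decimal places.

z(0.85) = 1.0364, z(0.14) = -1.0803
d' = z(H) − z(FA) = 1.0364 − (-1.0803) = 2.1167

d' = 2.117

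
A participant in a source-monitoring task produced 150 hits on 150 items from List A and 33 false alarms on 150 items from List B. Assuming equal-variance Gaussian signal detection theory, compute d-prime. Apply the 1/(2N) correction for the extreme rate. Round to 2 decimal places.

The hit rate is 150/150 = 1, so apply the 1/(2N) correction: H → 1 − 1/(2·150) = 0.99667.
z(H) = z(0.99667) = 2.713
z(FA) = z(0.22000) = -0.772
d' = 2.713 − (-0.772) = 3.485

d-prime = 3.49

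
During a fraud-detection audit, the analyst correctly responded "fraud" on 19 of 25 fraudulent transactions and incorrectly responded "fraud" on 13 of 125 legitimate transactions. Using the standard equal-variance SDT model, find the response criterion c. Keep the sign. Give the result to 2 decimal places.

H = 19/25 = 0.7600
FA = 13/125 = 0.1040
z(0.7600) = 0.7063, z(0.1040) = -1.2591
c = −½·[z(H) + z(FA)] = −0.5 × (0.7063 + (-1.2591)) = 0.2764

c = 0.28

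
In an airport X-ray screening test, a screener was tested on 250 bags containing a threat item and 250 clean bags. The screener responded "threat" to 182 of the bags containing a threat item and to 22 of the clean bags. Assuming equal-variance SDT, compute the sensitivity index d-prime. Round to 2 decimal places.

H = 182/250 = 0.7280
FA = 22/250 = 0.0880
Φ⁻¹(H) = Φ⁻¹(0.7280) = 0.6068
Φ⁻¹(FA) = Φ⁻¹(0.0880) = -1.3532
d' = z(H) − z(FA) = 0.6068 − (-1.3532) = 1.9600

d-prime = 1.96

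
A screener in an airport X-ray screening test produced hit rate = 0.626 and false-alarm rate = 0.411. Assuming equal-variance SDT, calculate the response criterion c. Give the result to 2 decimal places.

c = -0.05

z(H) = 0.3213
z(FA) = -0.2250
c = −½·[z(H) + z(FA)] = −0.5 × (0.3213 + (-0.2250)) = -0.04815
c < 0: the screener has a liberal response bias.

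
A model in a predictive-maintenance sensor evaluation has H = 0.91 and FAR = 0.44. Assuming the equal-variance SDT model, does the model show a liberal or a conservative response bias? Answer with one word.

z(H) = 1.341, z(FA) = -0.151
c = −½·(z(H) + z(FA)) = -0.595
c < 0 → liberal criterion (biased toward responding “yes”).

liberal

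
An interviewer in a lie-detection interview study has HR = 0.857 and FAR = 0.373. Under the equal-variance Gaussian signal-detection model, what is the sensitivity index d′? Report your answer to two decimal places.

z(H) = 1.067
z(FA) = -0.324
d' = z(H) − z(FA) = 1.067 − (-0.324) = 1.391

d′ = 1.39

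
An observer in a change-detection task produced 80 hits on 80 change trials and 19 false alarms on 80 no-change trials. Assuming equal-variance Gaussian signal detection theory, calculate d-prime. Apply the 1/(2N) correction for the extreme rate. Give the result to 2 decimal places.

The hit rate is 80/80 = 1, so apply the 1/(2N) correction: H → 1 − 1/(2·80) = 0.99375.
z(H) = z(0.99375) = 2.498
z(FA) = z(0.23750) = -0.714
d' = 2.498 − (-0.714) = 3.212

d-prime = 3.21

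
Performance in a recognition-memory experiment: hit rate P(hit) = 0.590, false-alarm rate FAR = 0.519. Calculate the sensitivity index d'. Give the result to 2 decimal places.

Φ⁻¹(0.590) = 0.2275, Φ⁻¹(0.519) = 0.0476
d' = z(H) − z(FA) = 0.2275 − 0.0476 = 0.1799

d' = 0.18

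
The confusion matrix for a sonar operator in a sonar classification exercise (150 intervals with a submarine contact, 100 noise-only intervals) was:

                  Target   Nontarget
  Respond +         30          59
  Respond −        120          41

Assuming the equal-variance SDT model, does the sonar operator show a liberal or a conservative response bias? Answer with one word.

z(H) = -0.842, z(FA) = 0.228
c = −½·(z(H) + z(FA)) = 0.307
c > 0 → conservative criterion (biased toward responding “no”).

conservative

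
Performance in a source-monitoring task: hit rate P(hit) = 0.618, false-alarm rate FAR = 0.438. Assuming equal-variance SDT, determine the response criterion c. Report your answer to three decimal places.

z(0.618) = 0.3002, z(0.438) = -0.1560
c = −½·[z(H) + z(FA)] = −0.5 × (0.3002 + (-0.1560)) = -0.0721

c = -0.072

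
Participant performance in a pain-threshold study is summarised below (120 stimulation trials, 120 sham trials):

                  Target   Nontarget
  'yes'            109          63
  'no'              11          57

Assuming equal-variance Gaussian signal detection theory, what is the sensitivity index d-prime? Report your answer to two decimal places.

H = 109/120 = 0.9083
FA = 63/120 = 0.5250
Φ⁻¹(H) = Φ⁻¹(0.9083) = 1.3304
Φ⁻¹(FA) = Φ⁻¹(0.5250) = 0.0627
d' = z(H) − z(FA) = 1.3304 − 0.0627 = 1.2677

d-prime = 1.27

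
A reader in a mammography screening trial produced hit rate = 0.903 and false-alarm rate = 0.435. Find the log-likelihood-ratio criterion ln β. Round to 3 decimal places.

z(0.903) = 1.2988, z(0.435) = -0.1637
ln β = −½·[z(H)² − z(FA)²] = −0.5 × (1.6869 − 0.0268) = -0.83005

ln β = -0.830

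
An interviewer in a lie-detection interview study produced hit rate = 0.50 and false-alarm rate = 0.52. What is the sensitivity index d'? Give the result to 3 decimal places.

z(H) = z(0.50) = 0.0000
z(FA) = z(0.52) = 0.0502
d' = z(H) − z(FA) = 0.0000 − 0.0502 = -0.0502

d' = -0.050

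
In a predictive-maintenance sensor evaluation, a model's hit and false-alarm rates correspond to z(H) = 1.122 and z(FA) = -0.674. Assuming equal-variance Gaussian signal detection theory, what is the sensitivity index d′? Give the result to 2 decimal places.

d' = z(H) − z(FA) = 1.122 − (-0.674) = 1.796

d′ = 1.80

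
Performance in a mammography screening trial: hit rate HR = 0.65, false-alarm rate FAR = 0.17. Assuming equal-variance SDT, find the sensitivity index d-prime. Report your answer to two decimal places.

z(H) = 0.3853
z(FA) = -0.9542
d' = z(H) − z(FA) = 0.3853 − (-0.9542) = 1.3395

d-prime = 1.34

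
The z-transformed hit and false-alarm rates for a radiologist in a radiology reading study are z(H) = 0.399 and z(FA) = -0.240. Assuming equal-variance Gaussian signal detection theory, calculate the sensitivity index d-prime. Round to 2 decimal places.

d' = z(H) − z(FA) = 0.399 − (-0.240) = 0.639

d-prime = 0.64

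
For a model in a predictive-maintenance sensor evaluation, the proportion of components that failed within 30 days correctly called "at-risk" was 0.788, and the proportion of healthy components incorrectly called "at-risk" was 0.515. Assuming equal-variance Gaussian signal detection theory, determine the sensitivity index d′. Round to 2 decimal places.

d′ = 0.76

z(H) = z(0.788) = 0.800
z(FA) = z(0.515) = 0.038
d' = z(H) − z(FA) = 0.800 − 0.038 = 0.762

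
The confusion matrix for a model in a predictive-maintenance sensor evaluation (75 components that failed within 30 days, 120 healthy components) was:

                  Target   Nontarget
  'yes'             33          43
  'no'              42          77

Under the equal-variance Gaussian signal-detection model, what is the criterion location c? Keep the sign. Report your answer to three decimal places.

c = 0.257

H = 33/75 = 0.4400
FA = 43/120 = 0.3583
z(0.4400) = -0.1510, z(0.3583) = -0.3630
c = −½·[z(H) + z(FA)] = −0.5 × (-0.1510 + (-0.3630)) = 0.2570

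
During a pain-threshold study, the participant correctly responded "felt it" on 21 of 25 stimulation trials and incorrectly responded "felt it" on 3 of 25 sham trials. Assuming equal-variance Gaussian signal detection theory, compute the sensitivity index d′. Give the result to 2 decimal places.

H = 21/25 = 0.8400
FA = 3/25 = 0.1200
z(H) = z(0.8400) = 0.994
z(FA) = z(0.1200) = -1.175
d' = z(H) − z(FA) = 0.994 − (-1.175) = 2.169

d′ = 2.17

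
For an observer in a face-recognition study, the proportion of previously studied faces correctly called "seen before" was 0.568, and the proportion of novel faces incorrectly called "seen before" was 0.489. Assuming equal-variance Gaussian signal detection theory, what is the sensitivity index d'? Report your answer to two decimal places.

z(H) = z(0.568) = 0.171
z(FA) = z(0.489) = -0.028
d' = z(H) − z(FA) = 0.171 − (-0.028) = 0.199

d' = 0.20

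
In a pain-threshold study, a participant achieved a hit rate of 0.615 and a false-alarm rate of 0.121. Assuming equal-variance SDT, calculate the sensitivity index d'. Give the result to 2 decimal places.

d' = 1.46

Φ⁻¹(H) = 0.2924
Φ⁻¹(FA) = -1.1700
d' = z(H) − z(FA) = 0.2924 − (-1.1700) = 1.4624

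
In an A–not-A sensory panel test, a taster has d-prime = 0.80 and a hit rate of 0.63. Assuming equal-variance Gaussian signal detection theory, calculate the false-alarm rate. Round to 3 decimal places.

false-alarm rate = 0.320

z(hit rate) = z(0.63) = 0.3319
z(FA) = z(H) − d' = 0.3319 − 0.80 = -0.4681
false-alarm rate = Φ(-0.4681) = 0.3199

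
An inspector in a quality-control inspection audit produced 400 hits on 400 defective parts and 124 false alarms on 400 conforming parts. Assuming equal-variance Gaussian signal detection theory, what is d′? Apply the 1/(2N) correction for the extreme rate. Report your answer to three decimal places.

d′ = 3.519

The hit rate is 400/400 = 1, so apply the 1/(2N) correction: H → 1 − 1/(2·400) = 0.99875.
z(H) = z(0.99875) = 3.0233
z(FA) = z(0.31000) = -0.4959
d' = 3.0233 − (-0.4959) = 3.5192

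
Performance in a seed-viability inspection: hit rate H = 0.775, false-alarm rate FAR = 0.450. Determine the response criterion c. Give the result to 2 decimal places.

c = -0.31

Φ⁻¹(H) = 0.755
Φ⁻¹(FA) = -0.126
c = −½·[z(H) + z(FA)] = −0.5 × (0.755 + (-0.126)) = -0.3145
c < 0: the technician has a liberal response bias.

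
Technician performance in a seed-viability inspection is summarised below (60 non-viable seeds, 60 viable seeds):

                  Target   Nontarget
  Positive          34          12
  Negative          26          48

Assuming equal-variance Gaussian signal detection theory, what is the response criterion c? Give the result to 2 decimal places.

H = 34/60 = 0.5667
FA = 12/60 = 0.2000
Φ⁻¹(H) = 0.168
Φ⁻¹(FA) = -0.842
c = −½·[z(H) + z(FA)] = −0.5 × (0.168 + (-0.842)) = 0.337

c = 0.34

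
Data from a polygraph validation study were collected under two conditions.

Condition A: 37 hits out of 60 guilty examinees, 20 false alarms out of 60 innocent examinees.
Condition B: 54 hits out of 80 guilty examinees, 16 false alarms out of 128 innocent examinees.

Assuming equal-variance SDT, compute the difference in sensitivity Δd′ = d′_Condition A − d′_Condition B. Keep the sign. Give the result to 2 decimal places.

Δd′ = -0.88

Condition A: z(0.6167) = 0.297, z(0.3333) = -0.431, d' = 0.728
Condition B: z(0.6750) = 0.454, z(0.1250) = -1.150, d' = 1.604
Δd' = d'_Condition A − d'_Condition B = 0.728 − 1.604 = -0.876
Condition B has the higher sensitivity.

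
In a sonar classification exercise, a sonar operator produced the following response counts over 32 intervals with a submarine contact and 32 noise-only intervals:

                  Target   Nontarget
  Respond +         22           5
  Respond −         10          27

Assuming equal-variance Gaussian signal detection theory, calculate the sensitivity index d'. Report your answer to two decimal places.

H = 22/32 = 0.6875
FA = 5/32 = 0.1562
z(H) = 0.489
z(FA) = -1.010
d' = z(H) − z(FA) = 0.489 − (-1.010) = 1.499

d' = 1.50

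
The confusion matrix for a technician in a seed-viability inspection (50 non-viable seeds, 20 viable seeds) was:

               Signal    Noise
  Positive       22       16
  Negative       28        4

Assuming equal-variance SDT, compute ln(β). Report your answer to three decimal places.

H = 22/50 = 0.4400
FA = 16/20 = 0.8000
Φ⁻¹(H) = -0.1510
Φ⁻¹(FA) = 0.8416
ln β = −½·[z(H)² − z(FA)²] = −0.5 × (0.0228 − 0.7083) = 0.34275

ln β = 0.343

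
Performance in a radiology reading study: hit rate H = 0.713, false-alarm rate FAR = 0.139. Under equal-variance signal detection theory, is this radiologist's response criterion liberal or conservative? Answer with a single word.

conservative

z(H) = 0.562, z(FA) = -1.085
c = −½·(z(H) + z(FA)) = 0.2615
c > 0 → conservative criterion (biased toward responding “no”).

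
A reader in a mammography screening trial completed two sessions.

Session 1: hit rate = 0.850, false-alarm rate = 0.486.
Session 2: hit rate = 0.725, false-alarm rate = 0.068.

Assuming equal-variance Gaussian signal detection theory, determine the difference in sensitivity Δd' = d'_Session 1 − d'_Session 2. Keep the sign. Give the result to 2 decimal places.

Δd' = -1.02

Session 1: z(0.850) = 1.036, z(0.486) = -0.035, d' = 1.071
Session 2: z(0.725) = 0.598, z(0.068) = -1.491, d' = 2.089
Δd' = d'_Session 1 − d'_Session 2 = 1.071 − 2.089 = -1.018
Session 2 has the higher sensitivity.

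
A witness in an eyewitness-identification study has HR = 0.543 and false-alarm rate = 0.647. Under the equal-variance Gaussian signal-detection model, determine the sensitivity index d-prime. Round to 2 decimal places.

d-prime = -0.27

z(0.543) = 0.108, z(0.647) = 0.377
d' = z(H) − z(FA) = 0.108 − 0.377 = -0.269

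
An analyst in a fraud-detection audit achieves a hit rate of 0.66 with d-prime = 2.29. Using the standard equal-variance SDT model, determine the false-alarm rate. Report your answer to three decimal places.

z(hit rate) = z(0.66) = 0.4125
z(FA) = z(H) − d' = 0.4125 − 2.29 = -1.8775
false-alarm rate = Φ(-1.8775) = 0.0302

false-alarm rate = 0.030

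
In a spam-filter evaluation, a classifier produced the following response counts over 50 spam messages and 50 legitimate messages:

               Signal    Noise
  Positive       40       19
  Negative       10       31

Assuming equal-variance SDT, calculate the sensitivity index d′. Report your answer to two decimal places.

d′ = 1.15

H = 40/50 = 0.8000
FA = 19/50 = 0.3800
Φ⁻¹(H) = 0.842
Φ⁻¹(FA) = -0.305
d' = z(H) − z(FA) = 0.842 − (-0.305) = 1.147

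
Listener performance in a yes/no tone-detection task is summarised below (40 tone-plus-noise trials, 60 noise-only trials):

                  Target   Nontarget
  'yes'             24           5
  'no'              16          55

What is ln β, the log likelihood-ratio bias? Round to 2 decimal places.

H = 24/40 = 0.6000
FA = 5/60 = 0.0833
z(H) = z(0.6000) = 0.253
z(FA) = z(0.0833) = -1.383
ln β = −½·[z(H)² − z(FA)²] = −0.5 × (0.064 − 1.913) = 0.9245

ln β = 0.92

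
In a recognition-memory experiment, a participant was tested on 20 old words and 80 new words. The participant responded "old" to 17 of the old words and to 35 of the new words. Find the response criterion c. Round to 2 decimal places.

c = -0.44

H = 17/20 = 0.8500
FA = 35/80 = 0.4375
z(0.8500) = 1.036, z(0.4375) = -0.157
c = −½·[z(H) + z(FA)] = −0.5 × (1.036 + (-0.157)) = -0.4395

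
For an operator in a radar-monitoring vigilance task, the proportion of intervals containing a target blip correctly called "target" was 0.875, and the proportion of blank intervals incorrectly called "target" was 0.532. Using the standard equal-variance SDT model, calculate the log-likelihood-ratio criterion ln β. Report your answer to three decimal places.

z(0.875) = 1.1503, z(0.532) = 0.0803
ln β = −½·[z(H)² − z(FA)²] = −0.5 × (1.3232 − 0.0064) = -0.6584

ln β = -0.658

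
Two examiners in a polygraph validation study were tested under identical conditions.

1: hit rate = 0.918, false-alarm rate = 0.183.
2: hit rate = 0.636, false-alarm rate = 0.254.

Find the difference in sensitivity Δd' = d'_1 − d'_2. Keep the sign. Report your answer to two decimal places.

Δd' = 1.29

1: z(0.918) = 1.392, z(0.183) = -0.904, d' = 2.296
2: z(0.636) = 0.348, z(0.254) = -0.662, d' = 1.010
Δd' = d'_1 − d'_2 = 2.296 − 1.010 = 1.286
1 has the higher sensitivity.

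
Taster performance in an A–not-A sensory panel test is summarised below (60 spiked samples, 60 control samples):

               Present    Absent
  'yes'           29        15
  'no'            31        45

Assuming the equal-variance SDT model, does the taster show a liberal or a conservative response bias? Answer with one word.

z(H) = -0.042, z(FA) = -0.674
c = −½·(z(H) + z(FA)) = 0.358
c > 0 → conservative criterion (biased toward responding “no”).

conservative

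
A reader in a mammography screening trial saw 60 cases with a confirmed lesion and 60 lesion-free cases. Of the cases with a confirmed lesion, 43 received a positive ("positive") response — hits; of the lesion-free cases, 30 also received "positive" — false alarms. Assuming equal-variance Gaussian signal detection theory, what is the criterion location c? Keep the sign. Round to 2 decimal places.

H = 43/60 = 0.7167
FA = 30/60 = 0.5000
z(H) = z(0.7167) = 0.573
z(FA) = z(0.5000) = 0.000
c = −½·[z(H) + z(FA)] = −0.5 × (0.573 + 0.000) = -0.2865
c < 0: the reader has a liberal response bias.

c = -0.29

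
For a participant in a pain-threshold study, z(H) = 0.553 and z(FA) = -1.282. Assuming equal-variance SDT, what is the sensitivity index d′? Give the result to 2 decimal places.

d′ = 1.84

d' = z(H) − z(FA) = 0.553 − (-1.282) = 1.835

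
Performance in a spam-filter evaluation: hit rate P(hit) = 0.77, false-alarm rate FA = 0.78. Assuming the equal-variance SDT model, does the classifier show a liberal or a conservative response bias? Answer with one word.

z(H) = 0.739, z(FA) = 0.772
c = −½·(z(H) + z(FA)) = -0.7555
c < 0 → liberal criterion (biased toward responding “yes”).

liberal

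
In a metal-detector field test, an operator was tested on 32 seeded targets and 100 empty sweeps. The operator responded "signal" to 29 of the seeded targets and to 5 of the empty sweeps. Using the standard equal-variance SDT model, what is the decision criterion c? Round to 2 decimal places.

H = 29/32 = 0.9062
FA = 5/100 = 0.0500
z(H) = z(0.9062) = 1.318
z(FA) = z(0.0500) = -1.645
c = −½·[z(H) + z(FA)] = −0.5 × (1.318 + (-1.645)) = 0.1635

c = 0.16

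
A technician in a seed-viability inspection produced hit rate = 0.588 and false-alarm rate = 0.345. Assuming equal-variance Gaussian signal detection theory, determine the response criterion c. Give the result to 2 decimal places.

z(H) = z(0.588) = 0.222
z(FA) = z(0.345) = -0.399
c = −½·[z(H) + z(FA)] = −0.5 × (0.222 + (-0.399)) = 0.0885
c > 0: the technician has a conservative response bias.

c = 0.09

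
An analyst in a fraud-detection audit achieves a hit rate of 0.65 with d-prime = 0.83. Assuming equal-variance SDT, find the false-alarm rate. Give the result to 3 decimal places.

z(hit rate) = z(0.65) = 0.3853
z(FA) = z(H) − d' = 0.3853 − 0.83 = -0.4447
false-alarm rate = Φ(-0.4447) = 0.3283

false-alarm rate = 0.328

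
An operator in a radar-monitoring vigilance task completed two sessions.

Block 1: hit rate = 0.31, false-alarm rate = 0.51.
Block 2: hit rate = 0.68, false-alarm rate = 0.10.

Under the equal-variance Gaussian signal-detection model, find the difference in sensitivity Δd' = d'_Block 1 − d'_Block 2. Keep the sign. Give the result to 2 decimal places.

Block 1: z(0.31) = -0.496, z(0.51) = 0.025, d' = -0.521
Block 2: z(0.68) = 0.468, z(0.10) = -1.282, d' = 1.750
Δd' = d'_Block 1 − d'_Block 2 = -0.521 − 1.750 = -2.271
Block 2 has the higher sensitivity.

Δd' = -2.27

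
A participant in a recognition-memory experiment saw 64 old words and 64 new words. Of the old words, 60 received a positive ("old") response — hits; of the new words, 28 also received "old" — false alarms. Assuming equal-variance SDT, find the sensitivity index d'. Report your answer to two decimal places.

d' = 1.69

H = 60/64 = 0.9375
FA = 28/64 = 0.4375
z(H) = z(0.9375) = 1.534
z(FA) = z(0.4375) = -0.157
d' = z(H) − z(FA) = 1.534 − (-0.157) = 1.691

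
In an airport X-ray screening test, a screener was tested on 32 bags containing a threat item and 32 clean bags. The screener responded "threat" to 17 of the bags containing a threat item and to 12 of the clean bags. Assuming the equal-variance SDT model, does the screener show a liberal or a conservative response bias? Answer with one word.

z(H) = 0.078, z(FA) = -0.319
c = −½·(z(H) + z(FA)) = 0.1205
c > 0 → conservative criterion (biased toward responding “no”).

conservative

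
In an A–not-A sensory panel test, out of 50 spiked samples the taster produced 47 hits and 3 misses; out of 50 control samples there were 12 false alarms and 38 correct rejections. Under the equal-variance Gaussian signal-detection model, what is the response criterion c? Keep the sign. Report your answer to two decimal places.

H = 47/50 = 0.9400
FA = 12/50 = 0.2400
z(H) = z(0.9400) = 1.5548
z(FA) = z(0.2400) = -0.7063
c = −½·[z(H) + z(FA)] = −0.5 × (1.5548 + (-0.7063)) = -0.42425

c = -0.42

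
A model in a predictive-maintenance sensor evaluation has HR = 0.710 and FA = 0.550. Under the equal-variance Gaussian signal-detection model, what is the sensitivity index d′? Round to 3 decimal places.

d′ = 0.428

z(H) = 0.5534
z(FA) = 0.1257
d' = z(H) − z(FA) = 0.5534 − 0.1257 = 0.4277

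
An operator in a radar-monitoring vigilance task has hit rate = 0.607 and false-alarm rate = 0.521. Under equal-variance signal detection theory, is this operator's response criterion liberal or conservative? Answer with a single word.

liberal

z(H) = 0.272, z(FA) = 0.053
c = −½·(z(H) + z(FA)) = -0.1625
c < 0 → liberal criterion (biased toward responding “yes”).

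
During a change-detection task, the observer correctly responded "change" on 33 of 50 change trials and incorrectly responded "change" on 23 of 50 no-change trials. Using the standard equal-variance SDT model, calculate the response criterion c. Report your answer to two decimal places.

c = -0.16

H = 33/50 = 0.6600
FA = 23/50 = 0.4600
Φ⁻¹(0.6600) = 0.4125, Φ⁻¹(0.4600) = -0.1004
c = −½·[z(H) + z(FA)] = −0.5 × (0.4125 + (-0.1004)) = -0.15605
c < 0: the observer has a liberal response bias.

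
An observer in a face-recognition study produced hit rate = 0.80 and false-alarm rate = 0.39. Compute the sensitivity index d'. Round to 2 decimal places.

z(H) = z(0.80) = 0.842
z(FA) = z(0.39) = -0.279
d' = z(H) − z(FA) = 0.842 − (-0.279) = 1.121

d' = 1.12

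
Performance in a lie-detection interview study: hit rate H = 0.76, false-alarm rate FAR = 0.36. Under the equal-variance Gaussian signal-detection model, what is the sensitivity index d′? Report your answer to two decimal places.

z(0.76) = 0.706, z(0.36) = -0.358
d' = z(H) − z(FA) = 0.706 − (-0.358) = 1.064

d′ = 1.06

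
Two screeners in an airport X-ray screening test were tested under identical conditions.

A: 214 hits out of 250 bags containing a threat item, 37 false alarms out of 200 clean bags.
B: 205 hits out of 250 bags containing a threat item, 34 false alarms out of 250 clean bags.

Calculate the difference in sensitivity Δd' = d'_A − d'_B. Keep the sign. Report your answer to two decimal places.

A: z(0.8560) = 1.063, z(0.1850) = -0.896, d' = 1.959
B: z(0.8200) = 0.915, z(0.1360) = -1.098, d' = 2.013
Δd' = d'_A − d'_B = 1.959 − 2.013 = -0.054
B has the higher sensitivity.

Δd' = -0.05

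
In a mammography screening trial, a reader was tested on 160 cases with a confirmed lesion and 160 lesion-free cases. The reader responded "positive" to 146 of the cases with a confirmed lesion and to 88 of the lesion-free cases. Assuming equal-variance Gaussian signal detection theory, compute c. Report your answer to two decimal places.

c = -0.74

H = 146/160 = 0.9125
FA = 88/160 = 0.5500
Φ⁻¹(H) = Φ⁻¹(0.9125) = 1.356
Φ⁻¹(FA) = Φ⁻¹(0.5500) = 0.126
c = −½·[z(H) + z(FA)] = −0.5 × (1.356 + 0.126) = -0.741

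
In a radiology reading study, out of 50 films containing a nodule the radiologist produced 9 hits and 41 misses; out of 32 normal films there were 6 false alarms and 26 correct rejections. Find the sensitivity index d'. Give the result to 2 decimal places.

H = 9/50 = 0.1800
FA = 6/32 = 0.1875
Φ⁻¹(H) = Φ⁻¹(0.1800) = -0.915
Φ⁻¹(FA) = Φ⁻¹(0.1875) = -0.887
d' = z(H) − z(FA) = -0.915 − (-0.887) = -0.028

d' = -0.03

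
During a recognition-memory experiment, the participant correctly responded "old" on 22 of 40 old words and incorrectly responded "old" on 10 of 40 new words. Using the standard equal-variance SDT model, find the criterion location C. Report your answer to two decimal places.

C = 0.27

H = 22/40 = 0.5500
FA = 10/40 = 0.2500
z(H) = 0.126
z(FA) = -0.674
c = −½·[z(H) + z(FA)] = −0.5 × (0.126 + (-0.674)) = 0.274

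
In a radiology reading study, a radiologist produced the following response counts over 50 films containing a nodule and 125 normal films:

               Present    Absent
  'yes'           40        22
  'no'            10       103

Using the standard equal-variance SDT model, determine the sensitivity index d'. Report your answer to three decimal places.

H = 40/50 = 0.8000
FA = 22/125 = 0.1760
z(H) = z(0.8000) = 0.8416
z(FA) = z(0.1760) = -0.9307
d' = z(H) − z(FA) = 0.8416 − (-0.9307) = 1.7723

d' = 1.772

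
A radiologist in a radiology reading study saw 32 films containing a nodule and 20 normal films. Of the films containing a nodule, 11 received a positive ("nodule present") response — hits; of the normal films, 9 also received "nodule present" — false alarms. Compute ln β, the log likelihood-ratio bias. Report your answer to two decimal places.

H = 11/32 = 0.3438
FA = 9/20 = 0.4500
Φ⁻¹(0.3438) = -0.402, Φ⁻¹(0.4500) = -0.126
ln β = −½·[z(H)² − z(FA)²] = −0.5 × (0.162 − 0.016) = -0.073

ln β = -0.07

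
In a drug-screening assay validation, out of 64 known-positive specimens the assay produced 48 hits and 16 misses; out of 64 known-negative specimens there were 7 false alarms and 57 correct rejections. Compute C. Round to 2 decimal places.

H = 48/64 = 0.7500
FA = 7/64 = 0.1094
Φ⁻¹(0.7500) = 0.674, Φ⁻¹(0.1094) = -1.230
c = −½·[z(H) + z(FA)] = −0.5 × (0.674 + (-1.230)) = 0.278
c > 0: the assay has a conservative response bias.

C = 0.28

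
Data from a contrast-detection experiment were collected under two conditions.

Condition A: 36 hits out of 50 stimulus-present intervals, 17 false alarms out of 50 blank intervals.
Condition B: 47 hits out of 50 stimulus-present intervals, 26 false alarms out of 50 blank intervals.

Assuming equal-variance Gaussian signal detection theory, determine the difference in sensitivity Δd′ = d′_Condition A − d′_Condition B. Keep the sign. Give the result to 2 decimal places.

Δd′ = -0.51

Condition A: z(0.7200) = 0.583, z(0.3400) = -0.412, d' = 0.995
Condition B: z(0.9400) = 1.555, z(0.5200) = 0.050, d' = 1.505
Δd' = d'_Condition A − d'_Condition B = 0.995 − 1.505 = -0.510
Condition B has the higher sensitivity.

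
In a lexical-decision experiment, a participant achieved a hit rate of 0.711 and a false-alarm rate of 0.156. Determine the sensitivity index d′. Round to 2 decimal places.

z(H) = 0.5563
z(FA) = -1.0110
d' = z(H) − z(FA) = 0.5563 − (-1.0110) = 1.5673

d′ = 1.57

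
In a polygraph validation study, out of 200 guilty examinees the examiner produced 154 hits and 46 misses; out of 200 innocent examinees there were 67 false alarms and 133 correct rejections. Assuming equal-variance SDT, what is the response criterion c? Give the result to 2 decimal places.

H = 154/200 = 0.7700
FA = 67/200 = 0.3350
z(0.7700) = 0.739, z(0.3350) = -0.426
c = −½·[z(H) + z(FA)] = −0.5 × (0.739 + (-0.426)) = -0.1565

c = -0.16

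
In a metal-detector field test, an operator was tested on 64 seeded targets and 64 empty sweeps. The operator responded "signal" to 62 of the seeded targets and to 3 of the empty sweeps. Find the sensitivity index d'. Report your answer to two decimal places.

H = 62/64 = 0.9688
FA = 3/64 = 0.0469
Φ⁻¹(H) = Φ⁻¹(0.9688) = 1.863
Φ⁻¹(FA) = Φ⁻¹(0.0469) = -1.676
d' = z(H) − z(FA) = 1.863 − (-1.676) = 3.539

d' = 3.54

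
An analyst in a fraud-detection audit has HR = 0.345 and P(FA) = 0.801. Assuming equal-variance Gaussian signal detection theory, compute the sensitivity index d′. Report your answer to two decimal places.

z(0.345) = -0.399, z(0.801) = 0.845
d' = z(H) − z(FA) = -0.399 − 0.845 = -1.244

d′ = -1.24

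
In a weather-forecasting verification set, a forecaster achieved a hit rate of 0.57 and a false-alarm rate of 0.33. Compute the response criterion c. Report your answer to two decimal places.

c = 0.13

z(H) = 0.1764
z(FA) = -0.4399
c = −½·[z(H) + z(FA)] = −0.5 × (0.1764 + (-0.4399)) = 0.13175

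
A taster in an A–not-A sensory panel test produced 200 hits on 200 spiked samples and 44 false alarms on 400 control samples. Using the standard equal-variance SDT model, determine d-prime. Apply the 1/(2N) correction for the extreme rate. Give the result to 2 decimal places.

d-prime = 4.03

The hit rate is 200/200 = 1, so apply the 1/(2N) correction: H → 1 − 1/(2·200) = 0.99750.
z(H) = z(0.99750) = 2.807
z(FA) = z(0.11000) = -1.227
d' = 2.807 − (-1.227) = 4.034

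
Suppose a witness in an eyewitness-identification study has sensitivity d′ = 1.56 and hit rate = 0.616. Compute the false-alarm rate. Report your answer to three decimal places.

false-alarm rate = 0.103

z(hit rate) = z(0.616) = 0.2950
z(FA) = z(H) − d' = 0.2950 − 1.56 = -1.2650
false-alarm rate = Φ(-1.2650) = 0.1029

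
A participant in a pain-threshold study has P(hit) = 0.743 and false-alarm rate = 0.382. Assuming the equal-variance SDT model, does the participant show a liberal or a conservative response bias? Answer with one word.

liberal

z(H) = 0.653, z(FA) = -0.300
c = −½·(z(H) + z(FA)) = -0.1765
c < 0 → liberal criterion (biased toward responding “yes”).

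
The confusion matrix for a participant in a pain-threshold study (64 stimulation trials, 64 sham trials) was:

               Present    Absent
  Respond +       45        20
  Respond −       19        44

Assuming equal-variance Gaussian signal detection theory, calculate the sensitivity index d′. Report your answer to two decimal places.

d′ = 1.02

H = 45/64 = 0.7031
FA = 20/64 = 0.3125
Φ⁻¹(H) = 0.533
Φ⁻¹(FA) = -0.489
d' = z(H) − z(FA) = 0.533 − (-0.489) = 1.022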